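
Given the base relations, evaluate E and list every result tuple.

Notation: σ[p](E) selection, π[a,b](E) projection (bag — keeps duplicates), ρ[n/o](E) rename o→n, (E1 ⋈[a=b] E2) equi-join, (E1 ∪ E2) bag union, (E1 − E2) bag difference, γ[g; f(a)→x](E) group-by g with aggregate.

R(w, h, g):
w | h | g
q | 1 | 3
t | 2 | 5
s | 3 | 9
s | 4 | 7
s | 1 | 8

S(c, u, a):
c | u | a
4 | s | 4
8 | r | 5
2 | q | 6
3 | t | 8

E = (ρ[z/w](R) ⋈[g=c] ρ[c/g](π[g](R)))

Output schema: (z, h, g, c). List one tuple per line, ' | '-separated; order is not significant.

Subexpression sizes:
  R → 5
  ρ[z/w](R) → 5
  R → 5
  π[g](R) → 5
  ρ[c/g](π[g](R)) → 5
  (ρ[z/w](R) ⋈[g=c] ρ[c/g](π[g](R))) → 5

== RESULT ==
z | h | g | c
q | 1 | 3 | 3
s | 1 | 8 | 8
s | 3 | 9 | 9
s | 4 | 7 | 7
t | 2 | 5 | 5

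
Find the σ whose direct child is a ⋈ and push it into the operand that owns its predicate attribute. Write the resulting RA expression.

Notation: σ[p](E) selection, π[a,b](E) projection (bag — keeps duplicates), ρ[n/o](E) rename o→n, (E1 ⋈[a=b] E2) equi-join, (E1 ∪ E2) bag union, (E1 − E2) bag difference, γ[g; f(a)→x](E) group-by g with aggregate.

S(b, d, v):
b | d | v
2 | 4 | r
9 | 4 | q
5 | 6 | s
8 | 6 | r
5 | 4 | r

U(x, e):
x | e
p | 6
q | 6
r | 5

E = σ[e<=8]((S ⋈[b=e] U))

σ filters on e, owned by the right side.
E' = (S ⋈[b=e] σ[e<=8](U))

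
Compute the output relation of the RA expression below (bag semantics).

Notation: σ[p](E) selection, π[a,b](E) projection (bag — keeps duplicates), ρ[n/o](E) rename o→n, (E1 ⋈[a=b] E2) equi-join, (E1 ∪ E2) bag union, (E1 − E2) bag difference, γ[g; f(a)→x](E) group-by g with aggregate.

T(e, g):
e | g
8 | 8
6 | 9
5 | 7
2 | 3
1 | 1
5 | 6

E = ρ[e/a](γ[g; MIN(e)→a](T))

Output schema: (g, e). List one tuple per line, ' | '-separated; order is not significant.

Per-node cardinality:
  T → 6
  γ[g; MIN(e)→a](T) → 6
  ρ[e/a](γ[g; MIN(e)→a](T)) → 6

== RESULT ==
g | e
1 | 1
3 | 2
6 | 5
7 | 5
8 | 8
9 | 6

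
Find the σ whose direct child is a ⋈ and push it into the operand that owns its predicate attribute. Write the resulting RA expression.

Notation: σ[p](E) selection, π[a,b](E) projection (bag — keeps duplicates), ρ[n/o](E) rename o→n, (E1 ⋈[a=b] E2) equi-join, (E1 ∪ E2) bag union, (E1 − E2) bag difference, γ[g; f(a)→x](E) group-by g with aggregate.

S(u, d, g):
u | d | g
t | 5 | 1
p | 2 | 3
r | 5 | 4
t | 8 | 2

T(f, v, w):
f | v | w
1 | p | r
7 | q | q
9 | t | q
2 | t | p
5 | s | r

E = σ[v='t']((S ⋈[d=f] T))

σ filters on v, owned by the right side.
E' = (S ⋈[d=f] σ[v='t'](T))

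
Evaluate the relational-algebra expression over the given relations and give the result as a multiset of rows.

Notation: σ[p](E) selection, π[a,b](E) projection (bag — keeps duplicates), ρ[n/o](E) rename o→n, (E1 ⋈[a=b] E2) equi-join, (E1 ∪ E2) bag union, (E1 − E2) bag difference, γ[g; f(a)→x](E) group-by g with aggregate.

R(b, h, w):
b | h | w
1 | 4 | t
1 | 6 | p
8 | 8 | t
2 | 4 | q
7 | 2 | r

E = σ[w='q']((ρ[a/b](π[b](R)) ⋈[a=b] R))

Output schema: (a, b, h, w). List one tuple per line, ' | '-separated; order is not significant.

Per-node cardinality:
  R → 5
  π[b](R) → 5
  ρ[a/b](π[b](R)) → 5
  R → 5
  (ρ[a/b](π[b](R)) ⋈[a=b] R) → 7
  σ[w='q']((ρ[a/b](π[b](R)) ⋈[a=b] R)) → 1

== RESULT ==
a | b | h | w
2 | 2 | 4 | q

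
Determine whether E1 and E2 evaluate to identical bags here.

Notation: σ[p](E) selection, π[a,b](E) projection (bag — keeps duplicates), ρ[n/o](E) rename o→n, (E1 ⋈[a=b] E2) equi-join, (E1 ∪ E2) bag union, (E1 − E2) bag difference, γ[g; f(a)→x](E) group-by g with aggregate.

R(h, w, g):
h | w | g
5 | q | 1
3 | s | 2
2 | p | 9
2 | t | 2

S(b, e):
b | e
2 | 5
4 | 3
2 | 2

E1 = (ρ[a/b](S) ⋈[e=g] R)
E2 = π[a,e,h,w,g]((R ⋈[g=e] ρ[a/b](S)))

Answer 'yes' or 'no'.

E1 per-node cardinality:
  S → 3
  ρ[a/b](S) → 3
  R → 4
  (ρ[a/b](S) ⋈[e=g] R) → 2
E2 per-node cardinality:
  R → 4
  S → 3
  ρ[a/b](S) → 3
  (R ⋈[g=e] ρ[a/b](S)) → 2
  π[a,e,h,w,g]((R ⋈[g=e] ρ[a/b](S))) → 2

E1 and E2 produce the same multiset:
a | e | h | w | g
2 | 2 | 2 | t | 2
2 | 2 | 3 | s | 2

yes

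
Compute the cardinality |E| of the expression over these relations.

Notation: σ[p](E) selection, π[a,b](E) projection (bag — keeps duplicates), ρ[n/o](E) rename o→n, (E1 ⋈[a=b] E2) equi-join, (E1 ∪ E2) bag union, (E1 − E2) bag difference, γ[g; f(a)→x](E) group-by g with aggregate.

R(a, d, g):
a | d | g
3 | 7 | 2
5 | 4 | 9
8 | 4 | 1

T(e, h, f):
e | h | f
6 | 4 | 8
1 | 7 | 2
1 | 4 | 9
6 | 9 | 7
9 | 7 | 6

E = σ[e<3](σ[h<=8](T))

Stepwise |·|:
  T → 5
  σ[h<=8](T) → 4
  σ[e<3](σ[h<=8](T)) → 2

|E| = 2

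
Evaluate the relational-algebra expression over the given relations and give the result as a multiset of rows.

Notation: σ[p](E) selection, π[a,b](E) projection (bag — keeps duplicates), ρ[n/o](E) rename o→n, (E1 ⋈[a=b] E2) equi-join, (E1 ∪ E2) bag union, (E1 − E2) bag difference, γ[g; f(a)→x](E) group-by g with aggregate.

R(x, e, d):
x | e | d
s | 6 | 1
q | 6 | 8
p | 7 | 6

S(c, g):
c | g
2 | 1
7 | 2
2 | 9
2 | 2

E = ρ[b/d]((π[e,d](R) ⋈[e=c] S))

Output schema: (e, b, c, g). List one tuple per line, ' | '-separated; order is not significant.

Stepwise |·|:
  R → 3
  π[e,d](R) → 3
  S → 4
  (π[e,d](R) ⋈[e=c] S) → 1
  ρ[b/d]((π[e,d](R) ⋈[e=c] S)) → 1

== RESULT ==
e | b | c | g
7 | 6 | 7 | 2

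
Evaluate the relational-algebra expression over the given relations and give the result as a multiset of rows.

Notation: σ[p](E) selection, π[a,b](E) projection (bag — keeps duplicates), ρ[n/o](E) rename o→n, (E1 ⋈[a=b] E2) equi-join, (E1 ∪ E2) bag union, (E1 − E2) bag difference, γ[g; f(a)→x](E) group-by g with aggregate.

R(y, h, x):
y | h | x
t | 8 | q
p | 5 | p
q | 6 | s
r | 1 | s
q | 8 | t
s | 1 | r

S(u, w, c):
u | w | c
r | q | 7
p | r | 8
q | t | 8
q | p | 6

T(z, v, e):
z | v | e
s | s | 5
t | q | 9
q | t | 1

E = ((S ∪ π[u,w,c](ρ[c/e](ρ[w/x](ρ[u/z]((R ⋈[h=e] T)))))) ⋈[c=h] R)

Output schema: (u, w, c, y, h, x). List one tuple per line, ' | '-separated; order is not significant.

Subexpression sizes:
  S → 4
  R → 6
  T → 3
  (R ⋈[h=e] T) → 3
  ρ[u/z]((R ⋈[h=e] T)) → 3
  ρ[w/x](ρ[u/z]((R ⋈[h=e] T))) → 3
  ρ[c/e](ρ[w/x](ρ[u/z]((R ⋈[h=e] T)))) → 3
  π[u,w,c](ρ[c/e](ρ[w/x](ρ[u/z]((R ⋈[h=e] T))))) → 3
  (S ∪ π[u,w,c](ρ[c/e](ρ[w/x](ρ[u/z]((R ⋈[h=e] T)))))) → 7
  R → 6
  ((S ∪ π[u,w,c](ρ[c/e](ρ[w/x](ρ[u/z]((R ⋈[h=e] T)))))) ⋈[c=h] R) → 10

== RESULT ==
u | w | c | y | h | x
p | r | 8 | q | 8 | t
p | r | 8 | t | 8 | q
q | p | 6 | q | 6 | s
q | r | 1 | r | 1 | s
q | r | 1 | s | 1 | r
q | s | 1 | r | 1 | s
q | s | 1 | s | 1 | r
q | t | 8 | q | 8 | t
q | t | 8 | t | 8 | q
s | p | 5 | p | 5 | p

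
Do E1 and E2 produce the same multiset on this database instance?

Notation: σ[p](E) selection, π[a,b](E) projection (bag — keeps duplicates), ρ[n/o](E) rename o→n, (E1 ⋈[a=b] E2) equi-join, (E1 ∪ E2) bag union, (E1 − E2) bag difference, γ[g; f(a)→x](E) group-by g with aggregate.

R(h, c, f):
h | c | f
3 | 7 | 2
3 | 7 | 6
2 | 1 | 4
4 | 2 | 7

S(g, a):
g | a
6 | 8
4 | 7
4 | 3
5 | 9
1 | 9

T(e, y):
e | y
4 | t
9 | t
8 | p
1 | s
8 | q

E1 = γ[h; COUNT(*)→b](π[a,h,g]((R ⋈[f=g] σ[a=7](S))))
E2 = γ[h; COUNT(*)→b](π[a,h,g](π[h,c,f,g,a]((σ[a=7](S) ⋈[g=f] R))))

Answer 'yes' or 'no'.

E1 per-node cardinality:
  R → 4
  S → 5
  σ[a=7](S) → 1
  (R ⋈[f=g] σ[a=7](S)) → 1
  π[a,h,g]((R ⋈[f=g] σ[a=7](S))) → 1
  γ[h; COUNT(*)→b](π[a,h,g]((R ⋈[f=g] σ[a=7](S)))) → 1
E2 per-node cardinality:
  S → 5
  σ[a=7](S) → 1
  R → 4
  (σ[a=7](S) ⋈[g=f] R) → 1
  π[h,c,f,g,a]((σ[a=7](S) ⋈[g=f] R)) → 1
  π[a,h,g](π[h,c,f,g,a]((σ[a=7](S) ⋈[g=f] R))) → 1
  γ[h; COUNT(*)→b](π[a,h,g](π[h,c,f,g,a]((σ[a=7](S) ⋈[g=f] R)))) → 1

E1 and E2 produce the same multiset:
h | b
2 | 1

yes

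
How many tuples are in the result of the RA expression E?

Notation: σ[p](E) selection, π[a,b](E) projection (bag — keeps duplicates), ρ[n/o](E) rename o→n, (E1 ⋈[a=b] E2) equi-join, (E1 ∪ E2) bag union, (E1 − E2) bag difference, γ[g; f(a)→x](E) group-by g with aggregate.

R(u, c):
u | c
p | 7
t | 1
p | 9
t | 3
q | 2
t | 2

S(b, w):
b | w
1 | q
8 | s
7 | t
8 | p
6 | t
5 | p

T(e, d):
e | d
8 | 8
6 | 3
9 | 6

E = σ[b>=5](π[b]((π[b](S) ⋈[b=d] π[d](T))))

Subexpression sizes:
  S → 6
  π[b](S) → 6
  T → 3
  π[d](T) → 3
  (π[b](S) ⋈[b=d] π[d](T)) → 3
  π[b]((π[b](S) ⋈[b=d] π[d](T))) → 3
  σ[b>=5](π[b]((π[b](S) ⋈[b=d] π[d](T)))) → 3

|E| = 3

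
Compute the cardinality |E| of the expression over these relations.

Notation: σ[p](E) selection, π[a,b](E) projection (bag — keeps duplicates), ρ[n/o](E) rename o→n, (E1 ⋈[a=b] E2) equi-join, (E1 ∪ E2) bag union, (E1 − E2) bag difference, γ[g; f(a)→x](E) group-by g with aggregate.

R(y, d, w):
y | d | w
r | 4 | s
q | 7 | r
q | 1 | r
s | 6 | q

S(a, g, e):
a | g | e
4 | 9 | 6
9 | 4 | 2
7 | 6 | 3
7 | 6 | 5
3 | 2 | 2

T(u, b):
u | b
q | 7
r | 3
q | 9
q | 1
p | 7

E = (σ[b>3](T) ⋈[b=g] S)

Stepwise |·|:
  T → 5
  σ[b>3](T) → 3
  S → 5
  (σ[b>3](T) ⋈[b=g] S) → 1

|E| = 1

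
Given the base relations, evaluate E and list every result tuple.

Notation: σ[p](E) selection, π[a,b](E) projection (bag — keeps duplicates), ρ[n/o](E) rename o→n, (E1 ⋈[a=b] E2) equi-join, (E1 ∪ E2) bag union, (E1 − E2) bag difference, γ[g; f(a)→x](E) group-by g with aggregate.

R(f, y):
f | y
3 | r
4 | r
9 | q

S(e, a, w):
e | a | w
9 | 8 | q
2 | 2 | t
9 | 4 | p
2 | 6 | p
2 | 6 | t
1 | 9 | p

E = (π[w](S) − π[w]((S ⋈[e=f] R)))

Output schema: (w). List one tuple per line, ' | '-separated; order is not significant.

Stepwise |·|:
  S → 6
  π[w](S) → 6
  S → 6
  R → 3
  (S ⋈[e=f] R) → 2
  π[w]((S ⋈[e=f] R)) → 2
  (π[w](S) − π[w]((S ⋈[e=f] R))) → 4

== RESULT ==
w
p
p
t
t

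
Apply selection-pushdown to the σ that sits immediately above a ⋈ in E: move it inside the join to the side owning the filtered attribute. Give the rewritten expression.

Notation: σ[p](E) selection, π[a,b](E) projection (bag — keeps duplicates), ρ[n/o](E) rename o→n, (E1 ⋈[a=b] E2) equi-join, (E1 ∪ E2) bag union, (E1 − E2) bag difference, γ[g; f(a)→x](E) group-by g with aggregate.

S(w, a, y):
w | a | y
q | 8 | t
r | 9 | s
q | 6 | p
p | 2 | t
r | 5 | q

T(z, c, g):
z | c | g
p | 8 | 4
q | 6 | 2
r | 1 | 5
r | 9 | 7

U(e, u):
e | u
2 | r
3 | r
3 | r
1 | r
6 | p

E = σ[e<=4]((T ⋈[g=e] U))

σ filters on e, owned by the right side.
E' = (T ⋈[g=e] σ[e<=4](U))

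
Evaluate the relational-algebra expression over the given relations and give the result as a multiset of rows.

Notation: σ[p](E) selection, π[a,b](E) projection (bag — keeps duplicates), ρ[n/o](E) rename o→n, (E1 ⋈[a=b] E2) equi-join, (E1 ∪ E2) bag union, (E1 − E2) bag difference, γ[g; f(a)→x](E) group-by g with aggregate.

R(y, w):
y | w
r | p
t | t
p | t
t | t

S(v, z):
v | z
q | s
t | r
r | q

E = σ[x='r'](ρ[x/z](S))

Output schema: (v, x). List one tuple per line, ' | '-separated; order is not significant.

Per-node cardinality:
  S → 3
  ρ[x/z](S) → 3
  σ[x='r'](ρ[x/z](S)) → 1

== RESULT ==
v | x
t | r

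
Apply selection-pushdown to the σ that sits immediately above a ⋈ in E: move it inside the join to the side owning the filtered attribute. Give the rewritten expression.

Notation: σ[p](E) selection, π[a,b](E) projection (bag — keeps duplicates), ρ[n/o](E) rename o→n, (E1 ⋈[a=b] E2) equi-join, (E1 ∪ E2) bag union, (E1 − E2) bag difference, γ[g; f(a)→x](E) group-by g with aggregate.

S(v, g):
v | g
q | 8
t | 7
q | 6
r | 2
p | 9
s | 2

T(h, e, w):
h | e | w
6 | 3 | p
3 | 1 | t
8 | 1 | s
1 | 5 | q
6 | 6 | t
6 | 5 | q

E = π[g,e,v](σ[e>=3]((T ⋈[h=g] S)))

σ filters on e, owned by the left side.
E' = π[g,e,v]((σ[e>=3](T) ⋈[h=g] S))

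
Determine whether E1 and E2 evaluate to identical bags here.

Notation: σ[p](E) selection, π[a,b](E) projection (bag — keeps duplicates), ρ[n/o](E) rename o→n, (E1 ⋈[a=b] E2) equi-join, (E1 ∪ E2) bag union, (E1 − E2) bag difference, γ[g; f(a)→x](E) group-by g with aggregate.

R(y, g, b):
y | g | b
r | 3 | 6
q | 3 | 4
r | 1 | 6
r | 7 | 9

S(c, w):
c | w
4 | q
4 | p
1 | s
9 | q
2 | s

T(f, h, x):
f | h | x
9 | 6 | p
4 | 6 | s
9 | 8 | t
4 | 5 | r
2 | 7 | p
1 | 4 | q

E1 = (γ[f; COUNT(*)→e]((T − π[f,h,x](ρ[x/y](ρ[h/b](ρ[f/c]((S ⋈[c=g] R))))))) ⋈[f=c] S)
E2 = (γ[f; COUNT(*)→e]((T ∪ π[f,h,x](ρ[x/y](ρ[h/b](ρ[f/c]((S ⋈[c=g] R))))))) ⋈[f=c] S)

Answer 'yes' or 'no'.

E1 row counts bottom-up:
  T → 6
  S → 5
  R → 4
  (S ⋈[c=g] R) → 1
  ρ[f/c]((S ⋈[c=g] R)) → 1
  ρ[h/b](ρ[f/c]((S ⋈[c=g] R))) → 1
  ρ[x/y](ρ[h/b](ρ[f/c]((S ⋈[c=g] R)))) → 1
  π[f,h,x](ρ[x/y](ρ[h/b](ρ[f/c]((S ⋈[c=g] R))))) → 1
  (T − π[f,h,x](ρ[x/y](ρ[h/b](ρ[f/c]((S ⋈[c=g] R)))))) → 6
  γ[f; COUNT(*)→e]((T − π[f,h,x](ρ[x/y](ρ[h/b](ρ[f/c]((S ⋈[c=g] R))))))) → 4
  S → 5
  (γ[f; COUNT(*)→e]((T − π[f,h,x](ρ[x/y](ρ[h/b](ρ[f/c]((S ⋈[c=g] R))))))) ⋈[f=c] S) → 5
E2 row counts bottom-up:
  T → 6
  S → 5
  R → 4
  (S ⋈[c=g] R) → 1
  ρ[f/c]((S ⋈[c=g] R)) → 1
  ρ[h/b](ρ[f/c]((S ⋈[c=g] R))) → 1
  ρ[x/y](ρ[h/b](ρ[f/c]((S ⋈[c=g] R)))) → 1
  π[f,h,x](ρ[x/y](ρ[h/b](ρ[f/c]((S ⋈[c=g] R))))) → 1
  (T ∪ π[f,h,x](ρ[x/y](ρ[h/b](ρ[f/c]((S ⋈[c=g] R)))))) → 7
  γ[f; COUNT(*)→e]((T ∪ π[f,h,x](ρ[x/y](ρ[h/b](ρ[f/c]((S ⋈[c=g] R))))))) → 4
  S → 5
  (γ[f; COUNT(*)→e]((T ∪ π[f,h,x](ρ[x/y](ρ[h/b](ρ[f/c]((S ⋈[c=g] R))))))) ⋈[f=c] S) → 5

E1 result:
f | e | c | w
1 | 1 | 1 | s
2 | 1 | 2 | s
4 | 2 | 4 | p
4 | 2 | 4 | q
9 | 2 | 9 | q
E2 result:
f | e | c | w
1 | 2 | 1 | s
2 | 1 | 2 | s
4 | 2 | 4 | p
4 | 2 | 4 | q
9 | 2 | 9 | q
Witness: (1, 1, 1, 's') appears 1× in E1 but 0× in E2.

no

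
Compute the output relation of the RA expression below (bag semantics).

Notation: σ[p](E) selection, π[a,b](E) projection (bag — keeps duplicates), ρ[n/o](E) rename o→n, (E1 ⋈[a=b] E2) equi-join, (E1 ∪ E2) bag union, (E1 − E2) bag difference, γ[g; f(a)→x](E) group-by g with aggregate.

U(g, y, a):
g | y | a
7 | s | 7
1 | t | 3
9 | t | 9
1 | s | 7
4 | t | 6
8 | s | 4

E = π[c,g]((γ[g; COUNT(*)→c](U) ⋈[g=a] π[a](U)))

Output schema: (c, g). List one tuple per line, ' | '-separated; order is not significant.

Per-node cardinality:
  U → 6
  γ[g; COUNT(*)→c](U) → 5
  U → 6
  π[a](U) → 6
  (γ[g; COUNT(*)→c](U) ⋈[g=a] π[a](U)) → 4
  π[c,g]((γ[g; COUNT(*)→c](U) ⋈[g=a] π[a](U))) → 4

== RESULT ==
c | g
1 | 4
1 | 7
1 | 7
1 | 9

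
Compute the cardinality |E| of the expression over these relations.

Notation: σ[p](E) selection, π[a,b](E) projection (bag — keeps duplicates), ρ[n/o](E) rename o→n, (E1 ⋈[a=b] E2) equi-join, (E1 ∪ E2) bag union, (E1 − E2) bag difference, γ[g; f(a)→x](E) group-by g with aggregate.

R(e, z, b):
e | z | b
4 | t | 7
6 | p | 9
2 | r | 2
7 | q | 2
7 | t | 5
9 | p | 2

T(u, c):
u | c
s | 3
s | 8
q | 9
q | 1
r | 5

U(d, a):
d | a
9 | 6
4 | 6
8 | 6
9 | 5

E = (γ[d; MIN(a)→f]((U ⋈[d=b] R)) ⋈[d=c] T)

Per-node cardinality:
  U → 4
  R → 6
  (U ⋈[d=b] R) → 2
  γ[d; MIN(a)→f]((U ⋈[d=b] R)) → 1
  T → 5
  (γ[d; MIN(a)→f]((U ⋈[d=b] R)) ⋈[d=c] T) → 1

|E| = 1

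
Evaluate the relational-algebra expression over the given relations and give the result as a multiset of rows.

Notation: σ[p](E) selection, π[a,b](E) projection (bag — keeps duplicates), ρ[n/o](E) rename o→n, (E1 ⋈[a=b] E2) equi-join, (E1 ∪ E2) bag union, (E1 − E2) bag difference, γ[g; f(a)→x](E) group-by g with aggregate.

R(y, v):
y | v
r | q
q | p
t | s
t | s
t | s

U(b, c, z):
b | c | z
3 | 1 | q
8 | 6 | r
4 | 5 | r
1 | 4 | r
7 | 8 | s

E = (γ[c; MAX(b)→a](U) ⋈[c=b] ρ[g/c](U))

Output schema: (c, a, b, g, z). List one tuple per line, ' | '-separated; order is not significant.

Stepwise |·|:
  U → 5
  γ[c; MAX(b)→a](U) → 5
  U → 5
  ρ[g/c](U) → 5
  (γ[c; MAX(b)→a](U) ⋈[c=b] ρ[g/c](U)) → 3

== RESULT ==
c | a | b | g | z
1 | 3 | 1 | 4 | r
4 | 1 | 4 | 5 | r
8 | 7 | 8 | 6 | r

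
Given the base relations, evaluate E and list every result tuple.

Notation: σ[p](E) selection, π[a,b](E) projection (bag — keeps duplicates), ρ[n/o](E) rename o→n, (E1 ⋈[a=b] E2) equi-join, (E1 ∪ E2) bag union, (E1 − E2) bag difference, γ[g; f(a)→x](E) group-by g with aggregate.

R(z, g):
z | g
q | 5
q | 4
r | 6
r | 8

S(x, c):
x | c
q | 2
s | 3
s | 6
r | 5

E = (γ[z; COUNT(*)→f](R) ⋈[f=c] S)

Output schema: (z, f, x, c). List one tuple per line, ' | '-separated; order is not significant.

Row counts bottom-up:
  R → 4
  γ[z; COUNT(*)→f](R) → 2
  S → 4
  (γ[z; COUNT(*)→f](R) ⋈[f=c] S) → 2

== RESULT ==
z | f | x | c
q | 2 | q | 2
r | 2 | q | 2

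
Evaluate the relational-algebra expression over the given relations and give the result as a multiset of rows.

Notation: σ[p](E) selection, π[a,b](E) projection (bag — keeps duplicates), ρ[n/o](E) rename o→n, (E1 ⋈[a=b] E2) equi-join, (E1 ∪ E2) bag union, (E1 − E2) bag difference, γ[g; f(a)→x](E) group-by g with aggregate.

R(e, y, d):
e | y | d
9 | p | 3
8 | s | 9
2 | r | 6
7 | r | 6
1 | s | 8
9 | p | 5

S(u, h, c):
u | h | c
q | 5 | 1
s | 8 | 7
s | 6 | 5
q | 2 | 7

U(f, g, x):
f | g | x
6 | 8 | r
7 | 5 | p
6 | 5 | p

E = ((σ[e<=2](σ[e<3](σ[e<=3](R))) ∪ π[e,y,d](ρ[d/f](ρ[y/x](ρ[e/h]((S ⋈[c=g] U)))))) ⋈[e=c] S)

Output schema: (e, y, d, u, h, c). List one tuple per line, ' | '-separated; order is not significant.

Row counts bottom-up:
  R → 6
  σ[e<=3](R) → 2
  σ[e<3](σ[e<=3](R)) → 2
  σ[e<=2](σ[e<3](σ[e<=3](R))) → 2
  S → 4
  U → 3
  (S ⋈[c=g] U) → 2
  ρ[e/h]((S ⋈[c=g] U)) → 2
  ρ[y/x](ρ[e/h]((S ⋈[c=g] U))) → 2
  ρ[d/f](ρ[y/x](ρ[e/h]((S ⋈[c=g] U)))) → 2
  π[e,y,d](ρ[d/f](ρ[y/x](ρ[e/h]((S ⋈[c=g] U))))) → 2
  (σ[e<=2](σ[e<3](σ[e<=3](R))) ∪ π[e,y,d](ρ[d/f](ρ[y/x](ρ[e/h]((S ⋈[c=g] U)))))) → 4
  S → 4
  ((σ[e<=2](σ[e<3](σ[e<=3](R))) ∪ π[e,y,d](ρ[d/f](ρ[y/x](ρ[e/h]((S ⋈[c=g] U)))))) ⋈[e=c] S) → 1

== RESULT ==
e | y | d | u | h | c
1 | s | 8 | q | 5 | 1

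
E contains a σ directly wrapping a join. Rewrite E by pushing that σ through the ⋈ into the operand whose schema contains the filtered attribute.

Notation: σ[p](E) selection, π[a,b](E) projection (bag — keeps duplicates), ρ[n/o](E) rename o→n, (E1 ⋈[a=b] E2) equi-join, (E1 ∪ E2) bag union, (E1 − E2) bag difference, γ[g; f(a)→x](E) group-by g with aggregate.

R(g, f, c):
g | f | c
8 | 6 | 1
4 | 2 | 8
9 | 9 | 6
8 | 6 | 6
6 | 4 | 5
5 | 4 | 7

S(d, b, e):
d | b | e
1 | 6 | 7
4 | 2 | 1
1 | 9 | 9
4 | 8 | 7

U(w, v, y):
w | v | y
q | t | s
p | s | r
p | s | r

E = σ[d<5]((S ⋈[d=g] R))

σ filters on d, owned by the left side.
E' = (σ[d<5](S) ⋈[d=g] R)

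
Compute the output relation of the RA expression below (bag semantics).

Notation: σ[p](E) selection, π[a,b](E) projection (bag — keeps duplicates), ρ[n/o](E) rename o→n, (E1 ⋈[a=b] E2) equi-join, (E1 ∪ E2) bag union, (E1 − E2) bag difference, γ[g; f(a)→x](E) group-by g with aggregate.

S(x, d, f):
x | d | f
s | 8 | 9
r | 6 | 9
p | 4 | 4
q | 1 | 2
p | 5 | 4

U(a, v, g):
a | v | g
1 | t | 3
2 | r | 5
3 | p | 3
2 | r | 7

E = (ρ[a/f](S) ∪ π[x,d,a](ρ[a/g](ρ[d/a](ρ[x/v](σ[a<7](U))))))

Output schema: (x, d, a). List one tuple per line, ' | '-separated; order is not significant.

Per-node cardinality:
  S → 5
  ρ[a/f](S) → 5
  U → 4
  σ[a<7](U) → 4
  ρ[x/v](σ[a<7](U)) → 4
  ρ[d/a](ρ[x/v](σ[a<7](U))) → 4
  ρ[a/g](ρ[d/a](ρ[x/v](σ[a<7](U)))) → 4
  π[x,d,a](ρ[a/g](ρ[d/a](ρ[x/v](σ[a<7](U))))) → 4
  (ρ[a/f](S) ∪ π[x,d,a](ρ[a/g](ρ[d/a](ρ[x/v](σ[a<7](U)))))) → 9

== RESULT ==
x | d | a
p | 3 | 3
p | 4 | 4
p | 5 | 4
q | 1 | 2
r | 2 | 5
r | 2 | 7
r | 6 | 9
s | 8 | 9
t | 1 | 3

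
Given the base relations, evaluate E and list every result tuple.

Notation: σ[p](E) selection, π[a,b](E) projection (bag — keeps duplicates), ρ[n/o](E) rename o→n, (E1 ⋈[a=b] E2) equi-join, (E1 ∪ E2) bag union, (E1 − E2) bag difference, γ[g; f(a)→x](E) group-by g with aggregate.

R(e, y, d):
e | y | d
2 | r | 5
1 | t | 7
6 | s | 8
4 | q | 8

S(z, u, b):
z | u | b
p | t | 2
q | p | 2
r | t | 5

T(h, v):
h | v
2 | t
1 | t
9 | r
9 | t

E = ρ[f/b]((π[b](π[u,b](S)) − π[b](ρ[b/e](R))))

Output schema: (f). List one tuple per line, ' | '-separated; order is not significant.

Per-node cardinality:
  S → 3
  π[u,b](S) → 3
  π[b](π[u,b](S)) → 3
  R → 4
  ρ[b/e](R) → 4
  π[b](ρ[b/e](R)) → 4
  (π[b](π[u,b](S)) − π[b](ρ[b/e](R))) → 2
  ρ[f/b]((π[b](π[u,b](S)) − π[b](ρ[b/e](R)))) → 2

== RESULT ==
f
2
5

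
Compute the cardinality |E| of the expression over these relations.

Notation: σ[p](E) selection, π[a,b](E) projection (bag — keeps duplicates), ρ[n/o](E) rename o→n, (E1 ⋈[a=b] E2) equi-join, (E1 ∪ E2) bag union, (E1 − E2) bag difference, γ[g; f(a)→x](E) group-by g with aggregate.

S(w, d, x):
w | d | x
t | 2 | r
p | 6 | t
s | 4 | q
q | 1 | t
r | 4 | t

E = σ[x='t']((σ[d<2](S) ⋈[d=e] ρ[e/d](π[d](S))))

Per-node cardinality:
  S → 5
  σ[d<2](S) → 1
  S → 5
  π[d](S) → 5
  ρ[e/d](π[d](S)) → 5
  (σ[d<2](S) ⋈[d=e] ρ[e/d](π[d](S))) → 1
  σ[x='t']((σ[d<2](S) ⋈[d=e] ρ[e/d](π[d](S)))) → 1

|E| = 1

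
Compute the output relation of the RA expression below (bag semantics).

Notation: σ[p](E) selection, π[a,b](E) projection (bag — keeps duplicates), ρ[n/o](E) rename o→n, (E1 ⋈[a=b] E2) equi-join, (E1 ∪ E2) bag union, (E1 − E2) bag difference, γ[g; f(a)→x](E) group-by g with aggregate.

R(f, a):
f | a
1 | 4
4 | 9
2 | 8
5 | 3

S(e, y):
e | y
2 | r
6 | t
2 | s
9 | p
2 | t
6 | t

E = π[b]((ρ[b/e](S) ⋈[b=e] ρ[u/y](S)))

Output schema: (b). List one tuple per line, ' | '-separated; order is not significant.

Per-node cardinality:
  S → 6
  ρ[b/e](S) → 6
  S → 6
  ρ[u/y](S) → 6
  (ρ[b/e](S) ⋈[b=e] ρ[u/y](S)) → 14
  π[b]((ρ[b/e](S) ⋈[b=e] ρ[u/y](S))) → 14

== RESULT ==
b
2
2
2
2
2
2
2
2
2
6
6
6
6
9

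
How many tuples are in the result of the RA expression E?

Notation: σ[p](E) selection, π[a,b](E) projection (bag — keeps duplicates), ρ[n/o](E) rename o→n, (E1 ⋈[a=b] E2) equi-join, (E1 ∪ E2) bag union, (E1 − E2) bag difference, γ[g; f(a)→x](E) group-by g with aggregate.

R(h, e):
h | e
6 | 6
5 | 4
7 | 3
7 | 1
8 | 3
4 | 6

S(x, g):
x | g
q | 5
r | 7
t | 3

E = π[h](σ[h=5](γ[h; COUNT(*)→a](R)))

Row counts bottom-up:
  R → 6
  γ[h; COUNT(*)→a](R) → 5
  σ[h=5](γ[h; COUNT(*)→a](R)) → 1
  π[h](σ[h=5](γ[h; COUNT(*)→a](R))) → 1

|E| = 1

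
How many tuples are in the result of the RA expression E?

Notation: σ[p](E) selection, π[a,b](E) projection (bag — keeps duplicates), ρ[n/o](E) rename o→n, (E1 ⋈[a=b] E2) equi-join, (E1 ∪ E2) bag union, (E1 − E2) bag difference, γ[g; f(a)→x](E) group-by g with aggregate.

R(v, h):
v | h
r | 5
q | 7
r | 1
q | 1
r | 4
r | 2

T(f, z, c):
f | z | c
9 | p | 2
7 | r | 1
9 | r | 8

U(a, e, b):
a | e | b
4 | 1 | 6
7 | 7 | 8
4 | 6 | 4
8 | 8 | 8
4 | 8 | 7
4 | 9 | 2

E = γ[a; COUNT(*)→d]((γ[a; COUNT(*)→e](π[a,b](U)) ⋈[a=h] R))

Stepwise |·|:
  U → 6
  π[a,b](U) → 6
  γ[a; COUNT(*)→e](π[a,b](U)) → 3
  R → 6
  (γ[a; COUNT(*)→e](π[a,b](U)) ⋈[a=h] R) → 2
  γ[a; COUNT(*)→d]((γ[a; COUNT(*)→e](π[a,b](U)) ⋈[a=h] R)) → 2

|E| = 2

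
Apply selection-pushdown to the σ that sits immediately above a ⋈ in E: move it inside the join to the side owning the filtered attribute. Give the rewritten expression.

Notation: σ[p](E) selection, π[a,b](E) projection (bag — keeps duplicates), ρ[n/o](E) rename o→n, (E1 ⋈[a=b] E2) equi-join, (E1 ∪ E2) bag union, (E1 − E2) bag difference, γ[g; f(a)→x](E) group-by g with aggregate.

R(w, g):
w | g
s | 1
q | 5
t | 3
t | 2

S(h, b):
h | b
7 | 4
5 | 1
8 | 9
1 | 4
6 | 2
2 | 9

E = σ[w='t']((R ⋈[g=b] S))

σ filters on w, owned by the left side.
E' = (σ[w='t'](R) ⋈[g=b] S)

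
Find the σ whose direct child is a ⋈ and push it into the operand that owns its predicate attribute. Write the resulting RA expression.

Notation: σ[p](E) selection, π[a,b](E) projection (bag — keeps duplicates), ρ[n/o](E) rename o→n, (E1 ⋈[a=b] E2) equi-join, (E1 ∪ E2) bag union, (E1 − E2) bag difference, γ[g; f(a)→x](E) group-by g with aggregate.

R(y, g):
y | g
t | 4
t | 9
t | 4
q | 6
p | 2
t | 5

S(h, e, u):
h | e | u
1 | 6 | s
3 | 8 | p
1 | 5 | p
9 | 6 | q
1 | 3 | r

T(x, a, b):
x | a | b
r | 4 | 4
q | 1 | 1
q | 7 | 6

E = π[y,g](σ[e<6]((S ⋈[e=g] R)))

σ filters on e, owned by the left side.
E' = π[y,g]((σ[e<6](S) ⋈[e=g] R))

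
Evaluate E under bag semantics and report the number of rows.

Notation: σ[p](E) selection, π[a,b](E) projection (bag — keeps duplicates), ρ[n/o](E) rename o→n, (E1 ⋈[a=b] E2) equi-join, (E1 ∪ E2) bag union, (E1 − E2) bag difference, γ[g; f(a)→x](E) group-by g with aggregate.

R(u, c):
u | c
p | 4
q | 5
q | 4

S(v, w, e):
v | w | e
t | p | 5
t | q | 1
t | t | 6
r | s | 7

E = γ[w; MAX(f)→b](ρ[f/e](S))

Per-node cardinality:
  S → 4
  ρ[f/e](S) → 4
  γ[w; MAX(f)→b](ρ[f/e](S)) → 4

|E| = 4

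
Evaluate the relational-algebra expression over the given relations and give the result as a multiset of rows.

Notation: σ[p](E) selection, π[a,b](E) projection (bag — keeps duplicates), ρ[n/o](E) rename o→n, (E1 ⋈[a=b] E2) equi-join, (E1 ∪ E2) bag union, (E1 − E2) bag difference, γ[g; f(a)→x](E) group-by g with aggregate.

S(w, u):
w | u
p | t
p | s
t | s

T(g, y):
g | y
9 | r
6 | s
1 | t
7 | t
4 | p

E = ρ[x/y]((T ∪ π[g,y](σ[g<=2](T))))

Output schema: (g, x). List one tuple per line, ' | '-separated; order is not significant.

Per-node cardinality:
  T → 5
  T → 5
  σ[g<=2](T) → 1
  π[g,y](σ[g<=2](T)) → 1
  (T ∪ π[g,y](σ[g<=2](T))) → 6
  ρ[x/y]((T ∪ π[g,y](σ[g<=2](T)))) → 6

== RESULT ==
g | x
1 | t
1 | t
4 | p
6 | s
7 | t
9 | r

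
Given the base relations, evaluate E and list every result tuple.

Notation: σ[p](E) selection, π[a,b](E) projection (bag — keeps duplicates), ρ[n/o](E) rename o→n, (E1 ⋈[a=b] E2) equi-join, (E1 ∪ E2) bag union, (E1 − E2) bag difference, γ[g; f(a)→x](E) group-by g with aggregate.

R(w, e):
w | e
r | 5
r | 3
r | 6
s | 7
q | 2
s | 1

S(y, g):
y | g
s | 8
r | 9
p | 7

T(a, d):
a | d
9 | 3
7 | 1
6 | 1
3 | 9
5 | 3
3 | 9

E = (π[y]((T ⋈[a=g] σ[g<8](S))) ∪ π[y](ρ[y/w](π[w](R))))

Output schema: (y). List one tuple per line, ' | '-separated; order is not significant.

Subexpression sizes:
  T → 6
  S → 3
  σ[g<8](S) → 1
  (T ⋈[a=g] σ[g<8](S)) → 1
  π[y]((T ⋈[a=g] σ[g<8](S))) → 1
  R → 6
  π[w](R) → 6
  ρ[y/w](π[w](R)) → 6
  π[y](ρ[y/w](π[w](R))) → 6
  (π[y]((T ⋈[a=g] σ[g<8](S))) ∪ π[y](ρ[y/w](π[w](R)))) → 7

== RESULT ==
y
p
q
r
r
r
s
s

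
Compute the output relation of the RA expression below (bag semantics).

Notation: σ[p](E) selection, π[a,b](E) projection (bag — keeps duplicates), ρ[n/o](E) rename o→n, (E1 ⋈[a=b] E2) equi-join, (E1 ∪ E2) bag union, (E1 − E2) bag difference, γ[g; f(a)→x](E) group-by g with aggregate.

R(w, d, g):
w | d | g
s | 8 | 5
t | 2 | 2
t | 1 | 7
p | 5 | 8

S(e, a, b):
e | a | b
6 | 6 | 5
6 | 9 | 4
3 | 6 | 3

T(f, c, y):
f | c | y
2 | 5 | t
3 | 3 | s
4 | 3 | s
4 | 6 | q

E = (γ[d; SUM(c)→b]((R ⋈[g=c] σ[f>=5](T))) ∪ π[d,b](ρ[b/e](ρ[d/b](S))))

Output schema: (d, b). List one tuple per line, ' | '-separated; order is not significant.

Per-node cardinality:
  R → 4
  T → 4
  σ[f>=5](T) → 0
  (R ⋈[g=c] σ[f>=5](T)) → 0
  γ[d; SUM(c)→b]((R ⋈[g=c] σ[f>=5](T))) → 0
  S → 3
  ρ[d/b](S) → 3
  ρ[b/e](ρ[d/b](S)) → 3
  π[d,b](ρ[b/e](ρ[d/b](S))) → 3
  (γ[d; SUM(c)→b]((R ⋈[g=c] σ[f>=5](T))) ∪ π[d,b](ρ[b/e](ρ[d/b](S)))) → 3

== RESULT ==
d | b
3 | 3
4 | 6
5 | 6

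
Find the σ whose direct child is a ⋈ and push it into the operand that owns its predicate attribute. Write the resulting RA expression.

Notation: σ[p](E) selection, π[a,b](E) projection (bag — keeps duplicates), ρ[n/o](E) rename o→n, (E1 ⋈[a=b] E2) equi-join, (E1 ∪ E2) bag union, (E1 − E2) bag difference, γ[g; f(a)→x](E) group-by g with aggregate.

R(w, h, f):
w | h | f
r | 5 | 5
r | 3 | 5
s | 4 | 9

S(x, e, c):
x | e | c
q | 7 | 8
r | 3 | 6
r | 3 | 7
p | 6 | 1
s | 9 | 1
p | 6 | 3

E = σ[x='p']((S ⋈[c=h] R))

σ filters on x, owned by the left side.
E' = (σ[x='p'](S) ⋈[c=h] R)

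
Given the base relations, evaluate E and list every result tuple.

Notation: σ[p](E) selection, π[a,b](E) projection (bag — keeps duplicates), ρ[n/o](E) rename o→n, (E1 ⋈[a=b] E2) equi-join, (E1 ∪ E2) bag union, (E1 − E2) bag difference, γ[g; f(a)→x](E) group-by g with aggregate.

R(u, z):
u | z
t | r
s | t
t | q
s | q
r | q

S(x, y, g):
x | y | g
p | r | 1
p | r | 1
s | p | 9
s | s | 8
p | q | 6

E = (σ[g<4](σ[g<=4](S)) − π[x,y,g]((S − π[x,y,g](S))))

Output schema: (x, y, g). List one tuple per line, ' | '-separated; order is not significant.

Stepwise |·|:
  S → 5
  σ[g<=4](S) → 2
  σ[g<4](σ[g<=4](S)) → 2
  S → 5
  S → 5
  π[x,y,g](S) → 5
  (S − π[x,y,g](S)) → 0
  π[x,y,g]((S − π[x,y,g](S))) → 0
  (σ[g<4](σ[g<=4](S)) − π[x,y,g]((S − π[x,y,g](S)))) → 2

== RESULT ==
x | y | g
p | r | 1
p | r | 1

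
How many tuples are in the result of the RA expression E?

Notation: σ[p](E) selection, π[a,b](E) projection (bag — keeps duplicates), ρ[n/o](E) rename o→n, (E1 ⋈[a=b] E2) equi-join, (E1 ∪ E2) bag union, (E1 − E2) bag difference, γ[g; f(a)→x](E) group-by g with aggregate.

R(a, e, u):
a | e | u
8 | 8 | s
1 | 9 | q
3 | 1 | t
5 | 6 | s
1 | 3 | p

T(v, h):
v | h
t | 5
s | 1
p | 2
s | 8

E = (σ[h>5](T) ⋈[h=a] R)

Per-node cardinality:
  T → 4
  σ[h>5](T) → 1
  R → 5
  (σ[h>5](T) ⋈[h=a] R) → 1

|E| = 1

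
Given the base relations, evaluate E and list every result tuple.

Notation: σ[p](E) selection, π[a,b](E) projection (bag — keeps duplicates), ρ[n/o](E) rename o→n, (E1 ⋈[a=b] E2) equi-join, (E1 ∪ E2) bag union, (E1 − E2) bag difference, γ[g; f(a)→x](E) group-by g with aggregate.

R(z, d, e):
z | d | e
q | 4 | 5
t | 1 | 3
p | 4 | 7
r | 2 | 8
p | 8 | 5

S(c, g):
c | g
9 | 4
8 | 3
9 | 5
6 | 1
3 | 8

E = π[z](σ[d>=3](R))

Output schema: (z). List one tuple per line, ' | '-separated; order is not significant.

Subexpression sizes:
  R → 5
  σ[d>=3](R) → 3
  π[z](σ[d>=3](R)) → 3

== RESULT ==
z
p
p
q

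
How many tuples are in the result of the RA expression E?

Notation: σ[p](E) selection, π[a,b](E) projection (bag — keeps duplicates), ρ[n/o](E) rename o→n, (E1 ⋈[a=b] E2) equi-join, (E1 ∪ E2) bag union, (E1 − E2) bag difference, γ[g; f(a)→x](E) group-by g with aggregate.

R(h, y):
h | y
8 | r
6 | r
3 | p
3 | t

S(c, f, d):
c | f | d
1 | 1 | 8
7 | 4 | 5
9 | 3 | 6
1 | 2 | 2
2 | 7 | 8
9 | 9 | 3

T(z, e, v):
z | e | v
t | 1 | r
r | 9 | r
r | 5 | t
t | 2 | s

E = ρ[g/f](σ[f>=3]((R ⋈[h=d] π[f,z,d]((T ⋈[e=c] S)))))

Subexpression sizes:
  R → 4
  T → 4
  S → 6
  (T ⋈[e=c] S) → 5
  π[f,z,d]((T ⋈[e=c] S)) → 5
  (R ⋈[h=d] π[f,z,d]((T ⋈[e=c] S))) → 5
  σ[f>=3]((R ⋈[h=d] π[f,z,d]((T ⋈[e=c] S)))) → 4
  ρ[g/f](σ[f>=3]((R ⋈[h=d] π[f,z,d]((T ⋈[e=c] S))))) → 4

|E| = 4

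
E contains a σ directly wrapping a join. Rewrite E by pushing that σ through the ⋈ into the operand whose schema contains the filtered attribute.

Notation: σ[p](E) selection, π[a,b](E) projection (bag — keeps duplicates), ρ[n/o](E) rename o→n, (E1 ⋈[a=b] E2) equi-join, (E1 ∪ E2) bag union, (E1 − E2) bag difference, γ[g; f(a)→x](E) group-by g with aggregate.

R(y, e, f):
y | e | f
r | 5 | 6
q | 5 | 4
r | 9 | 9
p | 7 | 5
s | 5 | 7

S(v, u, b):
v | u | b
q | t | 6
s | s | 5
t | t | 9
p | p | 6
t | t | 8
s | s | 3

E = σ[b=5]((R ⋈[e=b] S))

σ filters on b, owned by the right side.
E' = (R ⋈[e=b] σ[b=5](S))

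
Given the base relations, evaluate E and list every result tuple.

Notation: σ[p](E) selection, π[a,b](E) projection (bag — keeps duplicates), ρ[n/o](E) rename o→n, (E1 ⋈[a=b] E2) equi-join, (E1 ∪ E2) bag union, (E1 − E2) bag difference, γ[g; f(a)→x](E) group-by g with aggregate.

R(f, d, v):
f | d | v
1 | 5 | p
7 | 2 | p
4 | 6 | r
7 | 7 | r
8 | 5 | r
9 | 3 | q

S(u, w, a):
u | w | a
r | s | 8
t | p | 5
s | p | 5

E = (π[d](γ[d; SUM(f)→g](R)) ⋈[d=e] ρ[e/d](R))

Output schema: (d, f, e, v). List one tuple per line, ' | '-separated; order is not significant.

Per-node cardinality:
  R → 6
  γ[d; SUM(f)→g](R) → 5
  π[d](γ[d; SUM(f)→g](R)) → 5
  R → 6
  ρ[e/d](R) → 6
  (π[d](γ[d; SUM(f)→g](R)) ⋈[d=e] ρ[e/d](R)) → 6

== RESULT ==
d | f | e | v
2 | 7 | 2 | p
3 | 9 | 3 | q
5 | 1 | 5 | p
5 | 8 | 5 | r
6 | 4 | 6 | r
7 | 7 | 7 | r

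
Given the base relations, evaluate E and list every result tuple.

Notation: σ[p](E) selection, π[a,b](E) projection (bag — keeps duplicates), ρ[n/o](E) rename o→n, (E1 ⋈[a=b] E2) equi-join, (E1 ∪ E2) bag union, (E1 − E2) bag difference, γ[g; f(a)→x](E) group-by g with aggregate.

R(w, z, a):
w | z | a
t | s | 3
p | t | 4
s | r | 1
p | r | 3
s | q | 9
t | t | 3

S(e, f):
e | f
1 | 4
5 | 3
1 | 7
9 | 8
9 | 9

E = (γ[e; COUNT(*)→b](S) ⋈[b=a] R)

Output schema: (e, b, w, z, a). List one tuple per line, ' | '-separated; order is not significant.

Row counts bottom-up:
  S → 5
  γ[e; COUNT(*)→b](S) → 3
  R → 6
  (γ[e; COUNT(*)→b](S) ⋈[b=a] R) → 1

== RESULT ==
e | b | w | z | a
5 | 1 | s | r | 1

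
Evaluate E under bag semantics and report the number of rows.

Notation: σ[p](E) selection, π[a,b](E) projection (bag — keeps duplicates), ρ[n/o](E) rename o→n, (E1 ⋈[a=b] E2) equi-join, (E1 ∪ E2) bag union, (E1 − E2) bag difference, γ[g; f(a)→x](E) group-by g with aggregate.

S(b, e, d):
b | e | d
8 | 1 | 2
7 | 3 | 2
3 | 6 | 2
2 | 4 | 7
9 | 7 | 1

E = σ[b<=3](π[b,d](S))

Stepwise |·|:
  S → 5
  π[b,d](S) → 5
  σ[b<=3](π[b,d](S)) → 2

|E| = 2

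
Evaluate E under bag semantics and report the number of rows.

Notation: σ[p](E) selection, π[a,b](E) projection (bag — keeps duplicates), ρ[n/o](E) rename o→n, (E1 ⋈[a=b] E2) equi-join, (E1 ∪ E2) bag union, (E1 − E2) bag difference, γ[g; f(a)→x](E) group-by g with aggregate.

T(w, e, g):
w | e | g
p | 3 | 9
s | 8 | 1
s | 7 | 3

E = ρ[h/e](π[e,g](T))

Subexpression sizes:
  T → 3
  π[e,g](T) → 3
  ρ[h/e](π[e,g](T)) → 3

|E| = 3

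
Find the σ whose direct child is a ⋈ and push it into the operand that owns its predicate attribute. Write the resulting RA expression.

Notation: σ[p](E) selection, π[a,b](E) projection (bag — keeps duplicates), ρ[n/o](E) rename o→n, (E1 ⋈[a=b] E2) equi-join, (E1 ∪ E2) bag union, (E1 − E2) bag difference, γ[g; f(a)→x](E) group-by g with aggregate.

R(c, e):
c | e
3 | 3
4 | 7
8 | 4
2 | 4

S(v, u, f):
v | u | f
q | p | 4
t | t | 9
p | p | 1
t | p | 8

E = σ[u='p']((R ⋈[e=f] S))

σ filters on u, owned by the right side.
E' = (R ⋈[e=f] σ[u='p'](S))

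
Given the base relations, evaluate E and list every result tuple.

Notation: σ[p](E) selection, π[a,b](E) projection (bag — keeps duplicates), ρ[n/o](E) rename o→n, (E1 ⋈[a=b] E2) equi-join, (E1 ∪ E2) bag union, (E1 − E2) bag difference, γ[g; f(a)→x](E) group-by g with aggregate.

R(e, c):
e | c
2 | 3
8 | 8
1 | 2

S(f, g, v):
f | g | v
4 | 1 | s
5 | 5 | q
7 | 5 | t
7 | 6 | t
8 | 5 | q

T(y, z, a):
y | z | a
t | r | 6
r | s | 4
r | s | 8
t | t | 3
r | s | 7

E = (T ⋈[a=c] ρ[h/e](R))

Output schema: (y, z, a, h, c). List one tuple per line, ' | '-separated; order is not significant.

Stepwise |·|:
  T → 5
  R → 3
  ρ[h/e](R) → 3
  (T ⋈[a=c] ρ[h/e](R)) → 2

== RESULT ==
y | z | a | h | c
r | s | 8 | 8 | 8
t | t | 3 | 2 | 3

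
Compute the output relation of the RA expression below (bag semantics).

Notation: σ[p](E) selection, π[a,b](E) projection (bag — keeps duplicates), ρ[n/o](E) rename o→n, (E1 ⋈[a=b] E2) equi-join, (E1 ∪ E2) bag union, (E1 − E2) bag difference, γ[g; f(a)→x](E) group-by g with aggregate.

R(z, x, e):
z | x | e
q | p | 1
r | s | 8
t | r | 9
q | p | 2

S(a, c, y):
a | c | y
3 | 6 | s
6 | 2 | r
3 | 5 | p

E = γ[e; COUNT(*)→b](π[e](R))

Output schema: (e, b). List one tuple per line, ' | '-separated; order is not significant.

Per-node cardinality:
  R → 4
  π[e](R) → 4
  γ[e; COUNT(*)→b](π[e](R)) → 4

== RESULT ==
e | b
1 | 1
2 | 1
8 | 1
9 | 1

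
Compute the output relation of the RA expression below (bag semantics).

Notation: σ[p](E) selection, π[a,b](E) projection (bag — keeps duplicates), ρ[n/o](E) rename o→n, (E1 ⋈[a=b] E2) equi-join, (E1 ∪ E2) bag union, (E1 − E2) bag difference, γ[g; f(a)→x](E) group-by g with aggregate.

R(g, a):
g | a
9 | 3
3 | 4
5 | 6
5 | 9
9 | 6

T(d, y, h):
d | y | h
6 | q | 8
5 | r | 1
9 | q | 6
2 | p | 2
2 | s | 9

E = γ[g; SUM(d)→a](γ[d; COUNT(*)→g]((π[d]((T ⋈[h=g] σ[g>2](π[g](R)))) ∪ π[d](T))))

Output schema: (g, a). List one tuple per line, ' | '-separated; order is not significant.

Subexpression sizes:
  T → 5
  R → 5
  π[g](R) → 5
  σ[g>2](π[g](R)) → 5
  (T ⋈[h=g] σ[g>2](π[g](R))) → 2
  π[d]((T ⋈[h=g] σ[g>2](π[g](R)))) → 2
  T → 5
  π[d](T) → 5
  (π[d]((T ⋈[h=g] σ[g>2](π[g](R)))) ∪ π[d](T)) → 7
  γ[d; COUNT(*)→g]((π[d]((T ⋈[h=g] σ[g>2](π[g](R)))) ∪ π[d](T))) → 4
  γ[g; SUM(d)→a](γ[d; COUNT(*)→g]((π[d]((T ⋈[h=g] σ[g>2](π[g](R)))) ∪ π[d](T)))) → 2

== RESULT ==
g | a
1 | 20
4 | 2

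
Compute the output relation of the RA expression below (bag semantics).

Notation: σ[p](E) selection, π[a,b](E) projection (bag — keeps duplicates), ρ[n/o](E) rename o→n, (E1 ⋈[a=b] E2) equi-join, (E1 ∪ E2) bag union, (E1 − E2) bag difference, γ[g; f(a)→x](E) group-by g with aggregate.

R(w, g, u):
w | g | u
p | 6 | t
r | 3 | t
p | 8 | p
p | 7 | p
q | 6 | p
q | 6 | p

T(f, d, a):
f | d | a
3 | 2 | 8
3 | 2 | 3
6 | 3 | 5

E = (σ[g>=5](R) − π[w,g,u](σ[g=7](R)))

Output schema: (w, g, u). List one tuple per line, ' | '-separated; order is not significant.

Stepwise |·|:
  R → 6
  σ[g>=5](R) → 5
  R → 6
  σ[g=7](R) → 1
  π[w,g,u](σ[g=7](R)) → 1
  (σ[g>=5](R) − π[w,g,u](σ[g=7](R))) → 4

== RESULT ==
w | g | u
p | 6 | t
p | 8 | p
q | 6 | p
q | 6 | p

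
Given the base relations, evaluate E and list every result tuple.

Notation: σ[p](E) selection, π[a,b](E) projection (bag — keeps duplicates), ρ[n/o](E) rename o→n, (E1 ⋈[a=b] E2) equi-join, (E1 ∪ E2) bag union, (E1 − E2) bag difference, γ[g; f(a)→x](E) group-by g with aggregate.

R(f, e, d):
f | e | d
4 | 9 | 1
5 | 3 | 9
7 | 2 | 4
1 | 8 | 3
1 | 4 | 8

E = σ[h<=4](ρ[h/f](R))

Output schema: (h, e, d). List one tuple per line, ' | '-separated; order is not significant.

Per-node cardinality:
  R → 5
  ρ[h/f](R) → 5
  σ[h<=4](ρ[h/f](R)) → 3

== RESULT ==
h | e | d
1 | 4 | 8
1 | 8 | 3
4 | 9 | 1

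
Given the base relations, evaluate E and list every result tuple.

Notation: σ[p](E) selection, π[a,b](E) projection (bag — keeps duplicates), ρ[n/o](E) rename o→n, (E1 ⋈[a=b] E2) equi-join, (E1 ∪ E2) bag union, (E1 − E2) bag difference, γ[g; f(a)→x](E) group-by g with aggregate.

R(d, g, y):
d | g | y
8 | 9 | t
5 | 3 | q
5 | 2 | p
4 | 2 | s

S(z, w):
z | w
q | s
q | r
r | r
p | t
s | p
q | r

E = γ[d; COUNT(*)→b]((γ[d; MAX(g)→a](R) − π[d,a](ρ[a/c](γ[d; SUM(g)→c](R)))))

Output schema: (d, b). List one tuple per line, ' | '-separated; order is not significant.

Row counts bottom-up:
  R → 4
  γ[d; MAX(g)→a](R) → 3
  R → 4
  γ[d; SUM(g)→c](R) → 3
  ρ[a/c](γ[d; SUM(g)→c](R)) → 3
  π[d,a](ρ[a/c](γ[d; SUM(g)→c](R))) → 3
  (γ[d; MAX(g)→a](R) − π[d,a](ρ[a/c](γ[d; SUM(g)→c](R)))) → 1
  γ[d; COUNT(*)→b]((γ[d; MAX(g)→a](R) − π[d,a](ρ[a/c](γ[d; SUM(g)→c](R))))) → 1

== RESULT ==
d | b
5 | 1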